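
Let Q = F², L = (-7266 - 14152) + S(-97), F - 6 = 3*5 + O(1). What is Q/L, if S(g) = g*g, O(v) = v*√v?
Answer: -484/12009 ≈ -0.040303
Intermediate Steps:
O(v) = v^(3/2)
S(g) = g²
F = 22 (F = 6 + (3*5 + 1^(3/2)) = 6 + (15 + 1) = 6 + 16 = 22)
L = -12009 (L = (-7266 - 14152) + (-97)² = -21418 + 9409 = -12009)
Q = 484 (Q = 22² = 484)
Q/L = 484/(-12009) = 484*(-1/12009) = -484/12009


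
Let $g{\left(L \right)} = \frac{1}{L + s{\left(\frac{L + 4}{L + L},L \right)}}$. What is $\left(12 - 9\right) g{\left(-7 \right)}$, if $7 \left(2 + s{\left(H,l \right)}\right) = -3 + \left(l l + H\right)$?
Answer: $- \frac{294}{235} \approx -1.2511$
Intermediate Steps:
$s{\left(H,l \right)} = - \frac{17}{7} + \frac{H}{7} + \frac{l^{2}}{7}$ ($s{\left(H,l \right)} = -2 + \frac{-3 + \left(l l + H\right)}{7} = -2 + \frac{-3 + \left(l^{2} + H\right)}{7} = -2 + \frac{-3 + \left(H + l^{2}\right)}{7} = -2 + \frac{-3 + H + l^{2}}{7} = -2 + \left(- \frac{3}{7} + \frac{H}{7} + \frac{l^{2}}{7}\right) = - \frac{17}{7} + \frac{H}{7} + \frac{l^{2}}{7}$)
$g{\left(L \right)} = \frac{1}{- \frac{17}{7} + L + \frac{L^{2}}{7} + \frac{4 + L}{14 L}}$ ($g{\left(L \right)} = \frac{1}{L + \left(- \frac{17}{7} + \frac{\left(L + 4\right) \frac{1}{L + L}}{7} + \frac{L^{2}}{7}\right)} = \frac{1}{L + \left(- \frac{17}{7} + \frac{\left(4 + L\right) \frac{1}{2 L}}{7} + \frac{L^{2}}{7}\right)} = \frac{1}{L + \left(- \frac{17}{7} + \frac{\frac{1}{2} \frac{1}{L} \left(4 + L\right)}{7} + \frac{L^{2}}{7}\right)} = \frac{1}{L + \left(- \frac{17}{7} + \frac{4 + L}{14 L} + \frac{L^{2}}{7}\right)} = \frac{1}{L + \left(- \frac{17}{7} + \frac{L^{2}}{7} + \frac{4 + L}{14 L}\right)} = \frac{1}{- \frac{17}{7} + L + \frac{L^{2}}{7} + \frac{4 + L}{14 L}}$)
$\left(12 - 9\right) g{\left(-7 \right)} = \left(12 - 9\right) 14 \left(-7\right) \frac{1}{4 - -231 + 2 \left(-7\right)^{3} + 14 \left(-7\right)^{2}} = 3 \cdot 14 \left(-7\right) \frac{1}{4 + 231 + 2 \left(-343\right) + 14 \cdot 49} = 3 \cdot 14 \left(-7\right) \frac{1}{4 + 231 - 686 + 686} = 3 \cdot 14 \left(-7\right) \frac{1}{235} = 3 \left(- \frac{98}{235}\right) = - \frac{294}{235}$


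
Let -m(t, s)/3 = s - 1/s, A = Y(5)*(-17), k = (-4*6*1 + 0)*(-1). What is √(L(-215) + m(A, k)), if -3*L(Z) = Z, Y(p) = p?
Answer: I*√30/12 ≈ 0.45644*I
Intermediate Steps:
L(Z) = -Z/3
k = 24 (k = (-24*1 + 0)*(-1) = (-24 + 0)*(-1) = -24*(-1) = 24)
A = -85 (A = 5*(-17) = -85)
m(t, s) = -3*s + 3/s (m(t, s) = -3*(s - 1/s) = -3*s + 3/s)
√(L(-215) + m(A, k)) = √(-⅓*(-215) + (-3*24 + 3/24)) = √(215/3 + (-72 + 3*(1/24))) = √(215/3 + (-72 + ⅛)) = √(215/3 - 575/8) = √(-5/24) = I*√30/12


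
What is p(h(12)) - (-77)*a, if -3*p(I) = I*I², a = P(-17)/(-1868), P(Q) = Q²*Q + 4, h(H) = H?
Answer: -697975/1868 ≈ -373.65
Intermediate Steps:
P(Q) = 4 + Q³ (P(Q) = Q³ + 4 = 4 + Q³)
a = 4909/1868 (a = (4 + (-17)³)/(-1868) = (4 - 4913)*(-1/1868) = -4909*(-1/1868) = 4909/1868 ≈ 2.6279)
p(I) = -I³/3 (p(I) = -I*I²/3 = -I³/3)
p(h(12)) - (-77)*a = -⅓*12³ - (-77)*4909/1868 = -⅓*1728 - 1*(-377993/1868) = -576 + 377993/1868 = -697975/1868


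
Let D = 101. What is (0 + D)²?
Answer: 10201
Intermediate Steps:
(0 + D)² = (0 + 101)² = 101² = 10201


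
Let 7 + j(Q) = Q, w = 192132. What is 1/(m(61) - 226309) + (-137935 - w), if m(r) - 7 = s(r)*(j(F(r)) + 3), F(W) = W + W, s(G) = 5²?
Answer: -73721124585/223352 ≈ -3.3007e+5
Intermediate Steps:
s(G) = 25
F(W) = 2*W
j(Q) = -7 + Q
m(r) = -93 + 50*r (m(r) = 7 + 25*((-7 + 2*r) + 3) = 7 + 25*(-4 + 2*r) = 7 + (-100 + 50*r) = -93 + 50*r)
1/(m(61) - 226309) + (-137935 - w) = 1/((-93 + 50*61) - 226309) + (-137935 - 1*192132) = 1/((-93 + 3050) - 226309) + (-137935 - 192132) = 1/(2957 - 226309) - 330067 = 1/(-223352) - 330067 = -1/223352 - 330067 = -73721124585/223352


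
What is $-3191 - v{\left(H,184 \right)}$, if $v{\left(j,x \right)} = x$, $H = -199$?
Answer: $-3375$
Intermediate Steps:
$-3191 - v{\left(H,184 \right)} = -3191 - 184 = -3375$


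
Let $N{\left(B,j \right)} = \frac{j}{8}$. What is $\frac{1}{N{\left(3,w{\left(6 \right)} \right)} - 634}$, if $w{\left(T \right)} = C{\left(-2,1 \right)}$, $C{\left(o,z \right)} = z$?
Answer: $- \frac{8}{5071} \approx -0.0015776$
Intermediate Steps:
$w{\left(T \right)} = 1$
$N{\left(B,j \right)} = \frac{j}{8}$ ($N{\left(B,j \right)} = j \frac{1}{8} = \frac{j}{8}$)
$\frac{1}{N{\left(3,w{\left(6 \right)} \right)} - 634} = \frac{1}{\frac{1}{8} \cdot 1 - 634} = \frac{1}{\frac{1}{8} - 634} = \frac{1}{- \frac{5071}{8}} = - \frac{8}{5071}$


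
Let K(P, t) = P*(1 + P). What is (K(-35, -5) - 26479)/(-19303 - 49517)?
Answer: 25289/68820 ≈ 0.36747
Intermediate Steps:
(K(-35, -5) - 26479)/(-19303 - 49517) = (-35*(1 - 35) - 26479)/(-19303 - 49517) = (-35*(-34) - 26479)/(-68820) = (1190 - 26479)*(-1/68820) = -25289*(-1/68820) = 25289/68820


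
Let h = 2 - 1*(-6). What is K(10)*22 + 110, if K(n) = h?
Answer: 286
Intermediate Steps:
h = 8 (h = 2 + 6 = 8)
K(n) = 8
K(10)*22 + 110 = 8*22 + 110 = 176 + 110 = 286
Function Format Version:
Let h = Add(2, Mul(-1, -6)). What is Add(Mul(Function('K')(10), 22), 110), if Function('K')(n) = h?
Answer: 286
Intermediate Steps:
h = 8 (h = Add(2, 6) = 8)
Function('K')(n) = 8
Add(Mul(Function('K')(10), 22), 110) = Add(Mul(8, 22), 110) = Add(176, 110) = 286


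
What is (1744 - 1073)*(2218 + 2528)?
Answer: 3184566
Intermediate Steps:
(1744 - 1073)*(2218 + 2528) = 671*4746 = 3184566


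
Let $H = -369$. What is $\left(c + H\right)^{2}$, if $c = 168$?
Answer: $40401$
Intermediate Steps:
$\left(c + H\right)^{2} = \left(168 - 369\right)^{2} = \left(-201\right)^{2} = 40401$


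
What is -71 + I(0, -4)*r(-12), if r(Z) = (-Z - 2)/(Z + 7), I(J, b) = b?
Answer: -63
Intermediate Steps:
r(Z) = (-2 - Z)/(7 + Z)
-71 + I(0, -4)*r(-12) = -71 - 4*(-2 - 1*(-12))/(7 - 12) = -71 - 4*(-2 + 12)/(-5) = -71 - (-4)*10/5 = -71 - 4*(-2) = -71 + 8 = -63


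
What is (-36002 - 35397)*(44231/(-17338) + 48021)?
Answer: -59442799559933/17338 ≈ -3.4285e+9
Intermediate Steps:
(-36002 - 35397)*(44231/(-17338) + 48021) = -71399*(44231*(-1/17338) + 48021) = -71399*(-44231/17338 + 48021) = -71399*832543867/17338 = -59442799559933/17338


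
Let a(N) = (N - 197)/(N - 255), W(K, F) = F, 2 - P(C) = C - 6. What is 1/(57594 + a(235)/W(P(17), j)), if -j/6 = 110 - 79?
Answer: 1860/107124859 ≈ 1.7363e-5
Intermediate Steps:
P(C) = 8 - C (P(C) = 2 - (C - 6) = 2 - (-6 + C) = 2 + (6 - C) = 8 - C)
j = -186 (j = -6*(110 - 79) = -6*31 = -186)
a(N) = (-197 + N)/(-255 + N)
1/(57594 + a(235)/W(P(17), j)) = 1/(57594 + ((-197 + 235)/(-255 + 235))/(-186)) = 1/(57594 + (38/(-20))*(-1/186)) = 1/(57594 - 1/20*38*(-1/186)) = 1/(57594 - 19/10*(-1/186)) = 1/(57594 + 19/1860) = 1/(107124859/1860) = 1860/107124859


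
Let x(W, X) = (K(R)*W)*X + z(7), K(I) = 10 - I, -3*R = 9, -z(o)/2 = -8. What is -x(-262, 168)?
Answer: 572192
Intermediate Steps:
z(o) = 16 (z(o) = -2*(-8) = 16)
R = -3 (R = -1/3*9 = -3)
x(W, X) = 16 + 13*W*X (x(W, X) = ((10 - 1*(-3))*W)*X + 16 = ((10 + 3)*W)*X + 16 = (13*W)*X + 16 = 13*W*X + 16 = 16 + 13*W*X)
-x(-262, 168) = -(16 + 13*(-262)*168) = -(16 - 572208) = -1*(-572192) = 572192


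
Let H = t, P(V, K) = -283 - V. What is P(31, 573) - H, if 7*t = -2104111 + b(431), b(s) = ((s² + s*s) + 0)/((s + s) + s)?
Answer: 6304877/21 ≈ 3.0023e+5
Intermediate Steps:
b(s) = 2*s/3 (b(s) = ((s² + s²) + 0)/(2*s + s) = (2*s² + 0)/((3*s)) = (1/(3*s))*(2*s²) = 2*s/3)
t = -6311471/21 (t = (-2104111 + (⅔)*431)/7 = (-2104111 + 862/3)/7 = (⅐)*(-6311471/3) = -6311471/21 ≈ -3.0055e+5)
H = -6311471/21 ≈ -3.0055e+5
P(31, 573) - H = (-283 - 1*31) - 1*(-6311471/21) = (-283 - 31) + 6311471/21 = -314 + 6311471/21 = 6304877/21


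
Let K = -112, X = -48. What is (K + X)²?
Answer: 25600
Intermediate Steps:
(K + X)² = (-112 - 48)² = (-160)² = 25600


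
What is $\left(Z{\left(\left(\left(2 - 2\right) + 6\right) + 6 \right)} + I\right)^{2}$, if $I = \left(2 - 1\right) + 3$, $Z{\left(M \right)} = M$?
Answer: $256$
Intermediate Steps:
$I = 4$ ($I = 1 + 3 = 4$)
$\left(Z{\left(\left(\left(2 - 2\right) + 6\right) + 6 \right)} + I\right)^{2} = \left(\left(\left(\left(2 - 2\right) + 6\right) + 6\right) + 4\right)^{2} = \left(\left(\left(0 + 6\right) + 6\right) + 4\right)^{2} = \left(\left(6 + 6\right) + 4\right)^{2} = \left(12 + 4\right)^{2} = 16^{2} = 256$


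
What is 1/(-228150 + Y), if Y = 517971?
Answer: 1/289821 ≈ 3.4504e-6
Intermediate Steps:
1/(-228150 + Y) = 1/(-228150 + 517971) = 1/289821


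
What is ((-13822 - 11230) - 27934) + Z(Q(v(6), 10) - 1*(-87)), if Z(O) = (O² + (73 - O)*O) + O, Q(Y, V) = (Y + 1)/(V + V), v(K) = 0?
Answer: -465443/10 ≈ -46544.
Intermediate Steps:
Q(Y, V) = (1 + Y)/(2*V) (Q(Y, V) = (1 + Y)/((2*V)) = (1 + Y)*(1/(2*V)) = (1 + Y)/(2*V))
Z(O) = O + O² + O*(73 - O) (Z(O) = (O² + O*(73 - O)) + O = O + O² + O*(73 - O))
((-13822 - 11230) - 27934) + Z(Q(v(6), 10) - 1*(-87)) = ((-13822 - 11230) - 27934) + 74*((½)*(1 + 0)/10 - 1*(-87)) = (-25052 - 27934) + 74*((½)*(⅒)*1 + 87) = -52986 + 74*(1/20 + 87) = -52986 + 74*(1741/20) = -52986 + 64417/10 = -465443/10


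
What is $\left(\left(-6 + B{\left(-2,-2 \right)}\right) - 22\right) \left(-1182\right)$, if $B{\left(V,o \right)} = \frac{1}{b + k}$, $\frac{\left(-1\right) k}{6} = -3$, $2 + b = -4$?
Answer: $\frac{65995}{2} \approx 32998.0$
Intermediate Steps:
$b = -6$ ($b = -2 - 4 = -6$)
$k = 18$ ($k = \left(-6\right) \left(-3\right) = 18$)
$B{\left(V,o \right)} = \frac{1}{12}$ ($B{\left(V,o \right)} = \frac{1}{-6 + 18} = \frac{1}{12}$)
$\left(\left(-6 + B{\left(-2,-2 \right)}\right) - 22\right) \left(-1182\right) = \left(\left(-6 + \frac{1}{12}\right) - 22\right) \left(-1182\right) = \left(- \frac{71}{12} - 22\right) \left(-1182\right) = \left(- \frac{335}{12}\right) \left(-1182\right) = \frac{65995}{2}$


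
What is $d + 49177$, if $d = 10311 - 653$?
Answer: $58835$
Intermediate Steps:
$d = 9658$
$d + 49177 = 9658 + 49177 = 58835$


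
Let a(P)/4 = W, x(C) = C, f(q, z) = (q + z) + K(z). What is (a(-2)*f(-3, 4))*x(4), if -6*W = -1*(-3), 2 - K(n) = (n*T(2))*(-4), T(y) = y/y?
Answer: -152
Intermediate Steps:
T(y) = 1
K(n) = 2 + 4*n (K(n) = 2 - n*1*(-4) = 2 - n*(-4) = 2 - (-4)*n = 2 + 4*n)
f(q, z) = 2 + q + 5*z (f(q, z) = (q + z) + (2 + 4*z) = 2 + q + 5*z)
W = -1/2 (W = -(-1)*(-3)/6 = -1/6*3 = -1/2 ≈ -0.50000)
a(P) = -2 (a(P) = 4*(-1/2) = -2)
(a(-2)*f(-3, 4))*x(4) = -2*(2 - 3 + 5*4)*4 = -2*(2 - 3 + 20)*4 = -2*19*4 = -38*4 = -152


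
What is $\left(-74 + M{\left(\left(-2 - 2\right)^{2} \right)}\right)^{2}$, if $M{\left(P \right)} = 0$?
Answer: $5476$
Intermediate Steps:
$\left(-74 + M{\left(\left(-2 - 2\right)^{2} \right)}\right)^{2} = \left(-74 + 0\right)^{2} = \left(-74\right)^{2} = 5476$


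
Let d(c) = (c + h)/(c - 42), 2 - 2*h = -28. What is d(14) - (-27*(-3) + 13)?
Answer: -2661/28 ≈ -95.036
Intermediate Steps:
h = 15 (h = 1 - ½*(-28) = 1 + 14 = 15)
d(c) = (15 + c)/(-42 + c) (d(c) = (c + 15)/(c - 42) = (15 + c)/(-42 + c))
d(14) - (-27*(-3) + 13) = (15 + 14)/(-42 + 14) - (-27*(-3) + 13) = 29/(-28) - (81 + 13) = -1/28*29 - 1*94 = -29/28 - 94 = -2661/28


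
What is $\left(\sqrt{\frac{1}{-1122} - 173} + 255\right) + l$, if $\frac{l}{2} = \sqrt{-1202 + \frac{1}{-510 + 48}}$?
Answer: $255 + \frac{i \sqrt{217788054}}{1122} + \frac{5 i \sqrt{10262406}}{231} \approx 255.0 + 82.493 i$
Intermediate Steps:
$l = \frac{5 i \sqrt{10262406}}{231}$ ($l = 2 \sqrt{-1202 + \frac{1}{-510 + 48}} = 2 \sqrt{-1202 + \frac{1}{-462}} = 2 \sqrt{-1202 - \frac{1}{462}} = 2 \sqrt{- \frac{555325}{462}} = 2 \frac{5 i \sqrt{10262406}}{462} = \frac{5 i \sqrt{10262406}}{231} \approx 69.34 i$)
$\left(\sqrt{\frac{1}{-1122} - 173} + 255\right) + l = \left(\sqrt{\frac{1}{-1122} - 173} + 255\right) + \frac{5 i \sqrt{10262406}}{231} = \left(\sqrt{- \frac{1}{1122} - 173} + 255\right) + \frac{5 i \sqrt{10262406}}{231} = \left(\sqrt{- \frac{194107}{1122}} + 255\right) + \frac{5 i \sqrt{10262406}}{231} = \left(\frac{i \sqrt{217788054}}{1122} + 255\right) + \frac{5 i \sqrt{10262406}}{231} = \left(255 + \frac{i \sqrt{217788054}}{1122}\right) + \frac{5 i \sqrt{10262406}}{231} = 255 + \frac{i \sqrt{217788054}}{1122} + \frac{5 i \sqrt{10262406}}{231}$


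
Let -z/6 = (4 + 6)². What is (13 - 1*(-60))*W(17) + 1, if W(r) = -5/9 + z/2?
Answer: -197456/9 ≈ -21940.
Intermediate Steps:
z = -600 (z = -6*(4 + 6)² = -6*10² = -6*100 = -600)
W(r) = -2705/9 (W(r) = -5/9 - 600/2 = -5*⅑ - 600*½ = -5/9 - 300 = -2705/9)
(13 - 1*(-60))*W(17) + 1 = (13 - 1*(-60))*(-2705/9) + 1 = (13 + 60)*(-2705/9) + 1 = 73*(-2705/9) + 1 = -197465/9 + 1 = -197456/9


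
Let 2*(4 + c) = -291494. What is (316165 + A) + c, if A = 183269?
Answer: 353683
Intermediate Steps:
c = -145751 (c = -4 + (1/2)*(-291494) = -4 - 145747 = -145751)
(316165 + A) + c = (316165 + 183269) - 145751 = 499434 - 145751 = 353683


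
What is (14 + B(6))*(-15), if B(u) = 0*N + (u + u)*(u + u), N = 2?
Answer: -2370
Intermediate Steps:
B(u) = 4*u² (B(u) = 0*2 + (u + u)*(u + u) = 0 + (2*u)*(2*u) = 0 + 4*u² = 4*u²)
(14 + B(6))*(-15) = (14 + 4*6²)*(-15) = (14 + 4*36)*(-15) = (14 + 144)*(-15) = 158*(-15) = -2370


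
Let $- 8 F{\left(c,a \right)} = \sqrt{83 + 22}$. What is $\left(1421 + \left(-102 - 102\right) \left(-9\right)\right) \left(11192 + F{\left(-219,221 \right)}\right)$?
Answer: $36452344 - \frac{3257 \sqrt{105}}{8} \approx 3.6448 \cdot 10^{7}$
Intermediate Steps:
$F{\left(c,a \right)} = - \frac{\sqrt{105}}{8}$ ($F{\left(c,a \right)} = - \frac{\sqrt{83 + 22}}{8} = - \frac{\sqrt{105}}{8}$)
$\left(1421 + \left(-102 - 102\right) \left(-9\right)\right) \left(11192 + F{\left(-219,221 \right)}\right) = \left(1421 + \left(-102 - 102\right) \left(-9\right)\right) \left(11192 - \frac{\sqrt{105}}{8}\right) = \left(1421 - -1836\right) \left(11192 - \frac{\sqrt{105}}{8}\right) = \left(1421 + 1836\right) \left(11192 - \frac{\sqrt{105}}{8}\right) = 3257 \left(11192 - \frac{\sqrt{105}}{8}\right) = 36452344 - \frac{3257 \sqrt{105}}{8}$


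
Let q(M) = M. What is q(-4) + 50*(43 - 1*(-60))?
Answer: 5146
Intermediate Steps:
q(-4) + 50*(43 - 1*(-60)) = -4 + 50*(43 - 1*(-60)) = -4 + 50*(43 + 60) = -4 + 50*103 = -4 + 5150 = 5146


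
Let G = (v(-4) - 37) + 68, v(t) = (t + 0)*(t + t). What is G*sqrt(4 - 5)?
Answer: 63*I ≈ 63.0*I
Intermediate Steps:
v(t) = 2*t**2 (v(t) = t*(2*t) = 2*t**2)
G = 63 (G = (2*(-4)**2 - 37) + 68 = (2*16 - 37) + 68 = (32 - 37) + 68 = -5 + 68 = 63)
G*sqrt(4 - 5) = 63*sqrt(4 - 5) = 63*sqrt(-1) = 63*I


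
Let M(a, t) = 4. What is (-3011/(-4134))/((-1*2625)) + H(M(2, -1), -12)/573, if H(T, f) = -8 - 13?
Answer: -76537351/2072684250 ≈ -0.036927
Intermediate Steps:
H(T, f) = -21
(-3011/(-4134))/((-1*2625)) + H(M(2, -1), -12)/573 = (-3011/(-4134))/((-1*2625)) - 21/573 = -3011*(-1/4134)/(-2625) - 21*1/573 = (3011/4134)*(-1/2625) - 7/191 = -3011/10851750 - 7/191 = -76537351/2072684250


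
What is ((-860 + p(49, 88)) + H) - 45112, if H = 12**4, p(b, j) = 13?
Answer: -25223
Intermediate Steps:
H = 20736
((-860 + p(49, 88)) + H) - 45112 = ((-860 + 13) + 20736) - 45112 = (-847 + 20736) - 45112 = 19889 - 45112 = -25223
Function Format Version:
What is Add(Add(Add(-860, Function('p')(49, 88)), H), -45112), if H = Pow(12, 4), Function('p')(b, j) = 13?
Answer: -25223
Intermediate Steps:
H = 20736
Add(Add(Add(-860, Function('p')(49, 88)), H), -45112) = Add(Add(Add(-860, 13), 20736), -45112) = Add(Add(-847, 20736), -45112) = Add(19889, -45112) = -25223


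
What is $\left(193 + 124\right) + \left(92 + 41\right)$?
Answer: $450$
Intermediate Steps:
$\left(193 + 124\right) + \left(92 + 41\right) = 317 + 133 = 450$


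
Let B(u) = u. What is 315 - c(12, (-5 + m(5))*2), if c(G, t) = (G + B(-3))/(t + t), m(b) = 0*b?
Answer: 6309/20 ≈ 315.45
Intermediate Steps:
m(b) = 0
c(G, t) = (-3 + G)/(2*t) (c(G, t) = (G - 3)/(t + t) = (-3 + G)/((2*t)) = (-3 + G)*(1/(2*t)) = (-3 + G)/(2*t))
315 - c(12, (-5 + m(5))*2) = 315 - (-3 + 12)/(2*((-5 + 0)*2)) = 315 - 9/(2*((-5*2))) = 315 - 9/(2*(-10)) = 315 - (-1)*9/(2*10) = 315 - 1*(-9/20) = 315 + 9/20 = 6309/20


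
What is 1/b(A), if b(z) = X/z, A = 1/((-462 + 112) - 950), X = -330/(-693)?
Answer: -21/13000 ≈ -0.0016154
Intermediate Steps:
X = 10/21 (X = -330*(-1/693) = 10/21 ≈ 0.47619)
A = -1/1300 (A = 1/(-350 - 950) = 1/(-1300) = -1/1300 ≈ -0.00076923)
b(z) = 10/(21*z)
1/b(A) = 1/(10/(21*(-1/1300))) = 1/((10/21)*(-1300)) = 1/(-13000/21) = -21/13000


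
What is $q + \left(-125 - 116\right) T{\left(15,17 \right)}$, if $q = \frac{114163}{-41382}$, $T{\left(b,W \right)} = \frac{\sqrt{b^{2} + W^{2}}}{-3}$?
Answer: $- \frac{114163}{41382} + \frac{241 \sqrt{514}}{3} \approx 1818.5$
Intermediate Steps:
$T{\left(b,W \right)} = - \frac{\sqrt{W^{2} + b^{2}}}{3}$ ($T{\left(b,W \right)} = \sqrt{W^{2} + b^{2}} \left(- \frac{1}{3}\right) = - \frac{\sqrt{W^{2} + b^{2}}}{3}$)
$q = - \frac{114163}{41382}$ ($q = 114163 \left(- \frac{1}{41382}\right) = - \frac{114163}{41382} \approx -2.7588$)
$q + \left(-125 - 116\right) T{\left(15,17 \right)} = - \frac{114163}{41382} + \left(-125 - 116\right) \left(- \frac{\sqrt{17^{2} + 15^{2}}}{3}\right) = - \frac{114163}{41382} - 241 \left(- \frac{\sqrt{289 + 225}}{3}\right) = - \frac{114163}{41382} - 241 \left(- \frac{\sqrt{514}}{3}\right) = - \frac{114163}{41382} + \frac{241 \sqrt{514}}{3}$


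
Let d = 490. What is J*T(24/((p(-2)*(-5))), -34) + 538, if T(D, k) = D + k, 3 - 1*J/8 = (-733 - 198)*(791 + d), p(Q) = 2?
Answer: -1736443294/5 ≈ -3.4729e+8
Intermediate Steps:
J = 9540912 (J = 24 - 8*(-733 - 198)*(791 + 490) = 24 - (-7448)*1281 = 24 - 8*(-1192611) = 24 + 9540888 = 9540912)
J*T(24/((p(-2)*(-5))), -34) + 538 = 9540912*(24/((2*(-5))) - 34) + 538 = 9540912*(24/(-10) - 34) + 538 = 9540912*(24*(-⅒) - 34) + 538 = 9540912*(-12/5 - 34) + 538 = 9540912*(-182/5) + 538 = -1736445984/5 + 538 = -1736443294/5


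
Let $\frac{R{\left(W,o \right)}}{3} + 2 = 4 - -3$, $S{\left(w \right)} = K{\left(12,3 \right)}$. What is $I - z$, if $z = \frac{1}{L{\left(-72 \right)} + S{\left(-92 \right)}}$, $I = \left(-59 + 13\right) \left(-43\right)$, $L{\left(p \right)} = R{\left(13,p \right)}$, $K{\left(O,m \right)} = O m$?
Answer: $\frac{100877}{51} \approx 1978.0$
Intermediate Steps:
$S{\left(w \right)} = 36$ ($S{\left(w \right)} = 12 \cdot 3 = 36$)
$R{\left(W,o \right)} = 15$ ($R{\left(W,o \right)} = -6 + 3 \left(4 - -3\right) = -6 + 3 \left(4 + 3\right) = -6 + 3 \cdot 7 = -6 + 21 = 15$)
$L{\left(p \right)} = 15$
$I = 1978$ ($I = \left(-46\right) \left(-43\right) = 1978$)
$z = \frac{1}{51}$ ($z = \frac{1}{15 + 36} = \frac{1}{51} \approx 0.019608$)
$I - z = 1978 - \frac{1}{51} = \frac{100877}{51}$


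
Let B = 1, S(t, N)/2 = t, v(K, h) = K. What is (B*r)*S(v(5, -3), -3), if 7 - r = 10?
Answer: -30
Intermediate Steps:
r = -3 (r = 7 - 1*10 = 7 - 10 = -3)
S(t, N) = 2*t
(B*r)*S(v(5, -3), -3) = (1*(-3))*(2*5) = -3*10 = -30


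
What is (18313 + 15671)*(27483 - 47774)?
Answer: -689569344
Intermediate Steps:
(18313 + 15671)*(27483 - 47774) = 33984*(-20291) = -689569344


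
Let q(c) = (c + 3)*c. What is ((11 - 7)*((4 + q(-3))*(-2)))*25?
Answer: -800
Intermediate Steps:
q(c) = c*(3 + c) (q(c) = (3 + c)*c = c*(3 + c))
((11 - 7)*((4 + q(-3))*(-2)))*25 = ((11 - 7)*((4 - 3*(3 - 3))*(-2)))*25 = (4*((4 - 3*0)*(-2)))*25 = (4*((4 + 0)*(-2)))*25 = (4*(4*(-2)))*25 = (4*(-8))*25 = -32*25 = -800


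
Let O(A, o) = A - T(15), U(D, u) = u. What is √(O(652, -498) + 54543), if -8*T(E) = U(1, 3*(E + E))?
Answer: 55*√73/2 ≈ 234.96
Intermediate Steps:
T(E) = -3*E/4 (T(E) = -3*(E + E)/8 = -3*2*E/8 = -3*E/4)
O(A, o) = 45/4 + A (O(A, o) = A - (-3)*15/4 = A - 1*(-45/4) = A + 45/4 = 45/4 + A)
√(O(652, -498) + 54543) = √((45/4 + 652) + 54543) = √(2653/4 + 54543) = √(220825/4) = 55*√73/2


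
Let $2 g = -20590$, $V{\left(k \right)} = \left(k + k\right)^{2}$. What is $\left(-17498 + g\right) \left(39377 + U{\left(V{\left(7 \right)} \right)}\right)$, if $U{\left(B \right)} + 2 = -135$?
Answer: $-1090597320$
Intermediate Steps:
$V{\left(k \right)} = 4 k^{2}$ ($V{\left(k \right)} = \left(2 k\right)^{2} = 4 k^{2}$)
$U{\left(B \right)} = -137$ ($U{\left(B \right)} = -2 - 135 = -137$)
$g = -10295$ ($g = \frac{1}{2} \left(-20590\right) = -10295$)
$\left(-17498 + g\right) \left(39377 + U{\left(V{\left(7 \right)} \right)}\right) = \left(-17498 - 10295\right) \left(39377 - 137\right) = \left(-27793\right) 39240 = -1090597320$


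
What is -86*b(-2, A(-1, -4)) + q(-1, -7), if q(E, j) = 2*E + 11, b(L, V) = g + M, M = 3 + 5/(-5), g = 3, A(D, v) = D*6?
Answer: -421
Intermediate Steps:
A(D, v) = 6*D
M = 2 (M = 3 + 5*(-1/5) = 3 - 1 = 2)
b(L, V) = 5 (b(L, V) = 3 + 2 = 5)
q(E, j) = 11 + 2*E
-86*b(-2, A(-1, -4)) + q(-1, -7) = -86*5 + (11 + 2*(-1)) = -430 + (11 - 2) = -430 + 9 = -421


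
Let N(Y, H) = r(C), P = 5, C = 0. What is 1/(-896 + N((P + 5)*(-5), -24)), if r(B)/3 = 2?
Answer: -1/890 ≈ -0.0011236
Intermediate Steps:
r(B) = 6 (r(B) = 3*2 = 6)
N(Y, H) = 6
1/(-896 + N((P + 5)*(-5), -24)) = 1/(-896 + 6) = 1/(-890) = -1/890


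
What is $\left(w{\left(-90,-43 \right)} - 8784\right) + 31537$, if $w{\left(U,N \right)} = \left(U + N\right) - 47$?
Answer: $22573$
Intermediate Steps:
$w{\left(U,N \right)} = -47 + N + U$ ($w{\left(U,N \right)} = \left(N + U\right) - 47 = -47 + N + U$)
$\left(w{\left(-90,-43 \right)} - 8784\right) + 31537 = \left(\left(-47 - 43 - 90\right) - 8784\right) + 31537 = \left(-180 - 8784\right) + 31537 = -8964 + 31537 = 22573$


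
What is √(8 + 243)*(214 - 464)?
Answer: -250*√251 ≈ -3960.7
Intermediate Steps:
√(8 + 243)*(214 - 464) = √251*(-250) = -250*√251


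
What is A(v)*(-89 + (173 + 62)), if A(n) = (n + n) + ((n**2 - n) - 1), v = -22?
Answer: 67306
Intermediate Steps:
A(n) = -1 + n + n**2 (A(n) = 2*n + (-1 + n**2 - n) = -1 + n + n**2)
A(v)*(-89 + (173 + 62)) = (-1 - 22 + (-22)**2)*(-89 + (173 + 62)) = (-1 - 22 + 484)*(-89 + 235) = 461*146 = 67306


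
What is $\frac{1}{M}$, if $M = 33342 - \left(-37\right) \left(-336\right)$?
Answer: $\frac{1}{20910} \approx 4.7824 \cdot 10^{-5}$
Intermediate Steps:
$M = 20910$ ($M = 33342 - 12432 = 20910$)
$\frac{1}{M} = \frac{1}{20910}$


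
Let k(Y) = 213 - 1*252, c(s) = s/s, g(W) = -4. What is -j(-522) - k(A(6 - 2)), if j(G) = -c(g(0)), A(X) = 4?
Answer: 40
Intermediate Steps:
c(s) = 1
k(Y) = -39 (k(Y) = 213 - 252 = -39)
j(G) = -1 (j(G) = -1*1 = -1)
-j(-522) - k(A(6 - 2)) = -1*(-1) - 1*(-39) = 1 + 39 = 40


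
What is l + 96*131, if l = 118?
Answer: 12694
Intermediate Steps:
l + 96*131 = 118 + 96*131 = 118 + 12576 = 12694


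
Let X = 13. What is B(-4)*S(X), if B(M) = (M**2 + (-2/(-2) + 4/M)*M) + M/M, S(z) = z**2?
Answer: 2873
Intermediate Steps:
B(M) = 1 + M**2 + M*(1 + 4/M) (B(M) = (M**2 + (-2*(-1/2) + 4/M)*M) + 1 = (M**2 + (1 + 4/M)*M) + 1 = (M**2 + M*(1 + 4/M)) + 1 = 1 + M**2 + M*(1 + 4/M))
B(-4)*S(X) = (5 - 4 + (-4)**2)*13**2 = (5 - 4 + 16)*169 = 17*169 = 2873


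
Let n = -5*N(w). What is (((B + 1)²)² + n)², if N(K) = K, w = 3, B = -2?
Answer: 196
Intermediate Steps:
n = -15 (n = -5*3 = -15)
(((B + 1)²)² + n)² = (((-2 + 1)²)² - 15)² = (((-1)²)² - 15)² = (1² - 15)² = (1 - 15)² = (-14)² = 196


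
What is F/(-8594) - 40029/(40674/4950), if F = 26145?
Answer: -283984848405/58258726 ≈ -4874.5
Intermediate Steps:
F/(-8594) - 40029/(40674/4950) = 26145/(-8594) - 40029/(40674/4950) = 26145*(-1/8594) - 40029/(40674*(1/4950)) = -26145/8594 - 40029/6779/825 = -26145/8594 - 40029*825/6779 = -26145/8594 - 33023925/6779 = -283984848405/58258726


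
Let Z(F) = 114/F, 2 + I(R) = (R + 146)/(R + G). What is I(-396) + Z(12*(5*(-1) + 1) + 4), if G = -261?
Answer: -60857/14454 ≈ -4.2104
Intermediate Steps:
I(R) = -2 + (146 + R)/(-261 + R) (I(R) = -2 + (R + 146)/(R - 261) = -2 + (146 + R)/(-261 + R))
I(-396) + Z(12*(5*(-1) + 1) + 4) = (668 - 1*(-396))/(-261 - 396) + 114/(12*(5*(-1) + 1) + 4) = (668 + 396)/(-657) + 114/(12*(-5 + 1) + 4) = -1/657*1064 + 114/(12*(-4) + 4) = -1064/657 + 114/(-48 + 4) = -1064/657 + 114/(-44) = -1064/657 + 114*(-1/44) = -1064/657 - 57/22 = -60857/14454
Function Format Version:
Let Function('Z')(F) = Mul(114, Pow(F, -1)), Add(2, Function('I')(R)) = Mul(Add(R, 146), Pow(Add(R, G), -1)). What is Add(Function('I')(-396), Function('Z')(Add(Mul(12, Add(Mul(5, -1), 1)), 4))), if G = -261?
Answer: Rational(-60857, 14454) ≈ -4.2104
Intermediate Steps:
Function('I')(R) = Add(-2, Mul(Pow(Add(-261, R), -1), Add(146, R))) (Function('I')(R) = Add(-2, Mul(Add(R, 146), Pow(Add(R, -261), -1))) = Add(-2, Mul(Add(146, R), Pow(Add(-261, R), -1))) = Add(-2, Mul(Pow(Add(-261, R), -1), Add(146, R))))
Add(Function('I')(-396), Function('Z')(Add(Mul(12, Add(Mul(5, -1), 1)), 4))) = Add(Mul(Pow(Add(-261, -396), -1), Add(668, Mul(-1, -396))), Mul(114, Pow(Add(Mul(12, Add(Mul(5, -1), 1)), 4), -1))) = Add(Mul(Pow(-657, -1), Add(668, 396)), Mul(114, Pow(Add(Mul(12, Add(-5, 1)), 4), -1))) = Add(Mul(Rational(-1, 657), 1064), Mul(114, Pow(Add(Mul(12, -4), 4), -1))) = Add(Rational(-1064, 657), Mul(114, Pow(Add(-48, 4), -1))) = Add(Rational(-1064, 657), Mul(114, Pow(-44, -1))) = Add(Rational(-1064, 657), Mul(114, Rational(-1, 44))) = Add(Rational(-1064, 657), Rational(-57, 22)) = Rational(-60857, 14454)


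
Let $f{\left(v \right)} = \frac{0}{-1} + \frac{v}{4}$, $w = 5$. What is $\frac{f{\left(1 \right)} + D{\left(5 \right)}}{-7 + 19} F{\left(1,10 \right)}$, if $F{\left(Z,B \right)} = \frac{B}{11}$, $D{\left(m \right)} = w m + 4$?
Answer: $\frac{195}{88} \approx 2.2159$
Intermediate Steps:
$f{\left(v \right)} = \frac{v}{4}$ ($f{\left(v \right)} = 0 \left(-1\right) + v \frac{1}{4} = 0 + \frac{v}{4} = \frac{v}{4}$)
$D{\left(m \right)} = 4 + 5 m$ ($D{\left(m \right)} = 5 m + 4 = 4 + 5 m$)
$F{\left(Z,B \right)} = \frac{B}{11}$ ($F{\left(Z,B \right)} = B \frac{1}{11} = \frac{B}{11}$)
$\frac{f{\left(1 \right)} + D{\left(5 \right)}}{-7 + 19} F{\left(1,10 \right)} = \frac{\frac{1}{4} \cdot 1 + \left(4 + 5 \cdot 5\right)}{-7 + 19} \cdot \frac{1}{11} \cdot 10 = \frac{\frac{1}{4} + \left(4 + 25\right)}{12} \cdot \frac{10}{11} = \left(\frac{1}{4} + 29\right) \frac{1}{12} \cdot \frac{10}{11} = \frac{117}{4} \cdot \frac{1}{12} \cdot \frac{10}{11} = \frac{39}{16} \cdot \frac{10}{11} = \frac{195}{88}$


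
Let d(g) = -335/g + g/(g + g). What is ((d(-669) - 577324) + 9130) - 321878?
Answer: -1190914997/1338 ≈ -8.9007e+5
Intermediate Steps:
d(g) = ½ - 335/g (d(g) = -335/g + g/((2*g)) = -335/g + g*(1/(2*g)) = -335/g + ½ = ½ - 335/g)
((d(-669) - 577324) + 9130) - 321878 = (((½)*(-670 - 669)/(-669) - 577324) + 9130) - 321878 = (((½)*(-1/669)*(-1339) - 577324) + 9130) - 321878 = ((1339/1338 - 577324) + 9130) - 321878 = (-772458173/1338 + 9130) - 321878 = -760242233/1338 - 321878 = -1190914997/1338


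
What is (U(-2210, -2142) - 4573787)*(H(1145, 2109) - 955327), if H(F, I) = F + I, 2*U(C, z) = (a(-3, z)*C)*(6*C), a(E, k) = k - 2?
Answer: 29913281542288051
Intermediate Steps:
a(E, k) = -2 + k
U(C, z) = 3*C**2*(-2 + z) (U(C, z) = (((-2 + z)*C)*(6*C))/2 = ((C*(-2 + z))*(6*C))/2 = (6*C**2*(-2 + z))/2 = 3*C**2*(-2 + z))
(U(-2210, -2142) - 4573787)*(H(1145, 2109) - 955327) = (3*(-2210)**2*(-2 - 2142) - 4573787)*((1145 + 2109) - 955327) = (3*4884100*(-2144) - 4573787)*(3254 - 955327) = (-31414531200 - 4573787)*(-952073) = -31419104987*(-952073) = 29913281542288051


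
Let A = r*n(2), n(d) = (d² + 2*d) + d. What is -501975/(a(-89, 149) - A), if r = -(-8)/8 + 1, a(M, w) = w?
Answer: -167325/43 ≈ -3891.3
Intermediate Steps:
r = 2 (r = -(-8)/8 + 1 = -2*(-½) + 1 = 1 + 1 = 2)
n(d) = d² + 3*d
A = 20 (A = 2*(2*(3 + 2)) = 2*(2*5) = 2*10 = 20)
-501975/(a(-89, 149) - A) = -501975/(149 - 1*20) = -501975/(149 - 20) = -501975/129 = -501975*1/129 = -167325/43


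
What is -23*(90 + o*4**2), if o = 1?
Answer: -2438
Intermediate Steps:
-23*(90 + o*4**2) = -23*(90 + 1*4**2) = -23*(90 + 1*16) = -23*(90 + 16) = -23*106 = -2438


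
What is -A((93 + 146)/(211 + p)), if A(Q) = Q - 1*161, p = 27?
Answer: 38079/238 ≈ 160.00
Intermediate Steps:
A(Q) = -161 + Q (A(Q) = Q - 161 = -161 + Q)
-A((93 + 146)/(211 + p)) = -(-161 + (93 + 146)/(211 + 27)) = -(-161 + 239/238) = -1*(-38079/238) = 38079/238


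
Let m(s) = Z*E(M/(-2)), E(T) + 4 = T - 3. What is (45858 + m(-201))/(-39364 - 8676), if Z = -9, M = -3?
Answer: -18363/19216 ≈ -0.95561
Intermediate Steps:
E(T) = -7 + T (E(T) = -4 + (T - 3) = -4 + (-3 + T) = -7 + T)
m(s) = 99/2 (m(s) = -9*(-7 - 3/(-2)) = -9*(-7 - 3*(-½)) = -9*(-7 + 3/2) = -9*(-11/2) = 99/2)
(45858 + m(-201))/(-39364 - 8676) = (45858 + 99/2)/(-39364 - 8676) = (91815/2)/(-48040) = (91815/2)*(-1/48040) = -18363/19216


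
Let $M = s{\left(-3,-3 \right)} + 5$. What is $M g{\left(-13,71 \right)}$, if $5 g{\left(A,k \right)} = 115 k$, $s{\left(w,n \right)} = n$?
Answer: $3266$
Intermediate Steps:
$g{\left(A,k \right)} = 23 k$ ($g{\left(A,k \right)} = \frac{115 k}{5} = 23 k$)
$M = 2$ ($M = -3 + 5 = 2$)
$M g{\left(-13,71 \right)} = 2 \cdot 23 \cdot 71 = 2 \cdot 1633 = 3266$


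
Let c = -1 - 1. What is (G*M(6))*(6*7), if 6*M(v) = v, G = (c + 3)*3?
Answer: 126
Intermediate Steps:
c = -2
G = 3 (G = (-2 + 3)*3 = 1*3 = 3)
M(v) = v/6
(G*M(6))*(6*7) = (3*((1/6)*6))*(6*7) = (3*1)*42 = 3*42 = 126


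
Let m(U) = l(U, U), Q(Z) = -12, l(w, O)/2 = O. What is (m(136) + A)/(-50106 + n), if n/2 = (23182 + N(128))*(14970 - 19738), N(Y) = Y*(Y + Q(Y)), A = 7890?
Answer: -4081/181352093 ≈ -2.2503e-5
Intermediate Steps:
l(w, O) = 2*O
N(Y) = Y*(-12 + Y) (N(Y) = Y*(Y - 12) = Y*(-12 + Y))
m(U) = 2*U
n = -362654080 (n = 2*((23182 + 128*(-12 + 128))*(14970 - 19738)) = 2*((23182 + 128*116)*(-4768)) = 2*((23182 + 14848)*(-4768)) = 2*(38030*(-4768)) = 2*(-181327040) = -362654080)
(m(136) + A)/(-50106 + n) = (2*136 + 7890)/(-50106 - 362654080) = (272 + 7890)/(-362704186) = 8162*(-1/362704186) = -4081/181352093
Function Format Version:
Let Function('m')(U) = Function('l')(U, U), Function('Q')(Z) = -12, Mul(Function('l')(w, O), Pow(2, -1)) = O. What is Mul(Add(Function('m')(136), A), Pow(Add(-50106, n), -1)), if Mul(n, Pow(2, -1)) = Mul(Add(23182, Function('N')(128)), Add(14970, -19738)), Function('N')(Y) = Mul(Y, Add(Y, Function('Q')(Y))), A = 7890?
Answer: Rational(-4081, 181352093) ≈ -2.2503e-5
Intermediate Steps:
Function('l')(w, O) = Mul(2, O)
Function('N')(Y) = Mul(Y, Add(-12, Y)) (Function('N')(Y) = Mul(Y, Add(Y, -12)) = Mul(Y, Add(-12, Y)))
Function('m')(U) = Mul(2, U)
n = -362654080 (n = Mul(2, Mul(Add(23182, Mul(128, Add(-12, 128))), Add(14970, -19738))) = Mul(2, Mul(Add(23182, Mul(128, 116)), -4768)) = Mul(2, Mul(Add(23182, 14848), -4768)) = Mul(2, Mul(38030, -4768)) = Mul(2, -181327040) = -362654080)
Mul(Add(Function('m')(136), A), Pow(Add(-50106, n), -1)) = Mul(Add(Mul(2, 136), 7890), Pow(Add(-50106, -362654080), -1)) = Mul(Add(272, 7890), Pow(-362704186, -1)) = Mul(8162, Rational(-1, 362704186)) = Rational(-4081, 181352093)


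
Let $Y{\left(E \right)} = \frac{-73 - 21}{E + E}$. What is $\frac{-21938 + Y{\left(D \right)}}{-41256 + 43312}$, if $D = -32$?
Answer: $- \frac{701969}{65792} \approx -10.67$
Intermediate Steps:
$Y{\left(E \right)} = - \frac{47}{E}$ ($Y{\left(E \right)} = - \frac{94}{2 E} = - 94 \frac{1}{2 E} = - \frac{47}{E}$)
$\frac{-21938 + Y{\left(D \right)}}{-41256 + 43312} = \frac{-21938 - \frac{47}{-32}}{-41256 + 43312} = \frac{-21938 - - \frac{47}{32}}{2056} = \left(-21938 + \frac{47}{32}\right) \frac{1}{2056} = \left(- \frac{701969}{32}\right) \frac{1}{2056} = - \frac{701969}{65792}$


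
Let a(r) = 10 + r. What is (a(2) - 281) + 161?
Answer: -108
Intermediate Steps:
(a(2) - 281) + 161 = ((10 + 2) - 281) + 161 = (12 - 281) + 161 = -269 + 161 = -108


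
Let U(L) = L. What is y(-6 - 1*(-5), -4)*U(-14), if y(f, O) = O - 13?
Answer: 238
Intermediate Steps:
y(f, O) = -13 + O
y(-6 - 1*(-5), -4)*U(-14) = (-13 - 4)*(-14) = -17*(-14) = 238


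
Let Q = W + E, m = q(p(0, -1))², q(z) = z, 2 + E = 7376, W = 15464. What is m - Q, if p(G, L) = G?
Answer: -22838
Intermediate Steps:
E = 7374 (E = -2 + 7376 = 7374)
m = 0 (m = 0² = 0)
Q = 22838 (Q = 15464 + 7374 = 22838)
m - Q = 0 - 1*22838 = 0 - 22838 = -22838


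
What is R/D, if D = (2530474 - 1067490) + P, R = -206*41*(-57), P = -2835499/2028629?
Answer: 976626630438/2967848933437 ≈ 0.32907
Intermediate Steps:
P = -2835499/2028629 (P = -2835499*1/2028629 = -2835499/2028629 ≈ -1.3977)
R = 481422 (R = -8446*(-57) = 481422)
D = 2967848933437/2028629 (D = (2530474 - 1067490) - 2835499/2028629 = 1462984 - 2835499/2028629 = 2967848933437/2028629 ≈ 1.4630e+6)
R/D = 481422/(2967848933437/2028629) = 481422*(2028629/2967848933437) = 976626630438/2967848933437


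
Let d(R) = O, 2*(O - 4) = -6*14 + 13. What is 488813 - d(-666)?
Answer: 977689/2 ≈ 4.8884e+5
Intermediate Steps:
O = -63/2 (O = 4 + (-6*14 + 13)/2 = 4 + (-84 + 13)/2 = 4 + (½)*(-71) = 4 - 71/2 = -63/2 ≈ -31.500)
d(R) = -63/2
488813 - d(-666) = 488813 - 1*(-63/2) = 488813 + 63/2 = 977689/2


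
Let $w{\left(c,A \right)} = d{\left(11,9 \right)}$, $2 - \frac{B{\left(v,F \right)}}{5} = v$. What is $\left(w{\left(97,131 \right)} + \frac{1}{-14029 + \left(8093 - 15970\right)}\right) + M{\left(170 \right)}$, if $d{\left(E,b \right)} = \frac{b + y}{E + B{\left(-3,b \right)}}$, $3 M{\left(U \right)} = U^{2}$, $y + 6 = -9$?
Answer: $\frac{105512074}{10953} \approx 9633.2$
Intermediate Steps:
$y = -15$ ($y = -6 - 9 = -15$)
$B{\left(v,F \right)} = 10 - 5 v$
$M{\left(U \right)} = \frac{U^{2}}{3}$
$d{\left(E,b \right)} = \frac{-15 + b}{25 + E}$ ($d{\left(E,b \right)} = \frac{b - 15}{E + \left(10 - -15\right)} = \frac{-15 + b}{E + \left(10 + 15\right)} = \frac{-15 + b}{E + 25} = \frac{-15 + b}{25 + E}$)
$w{\left(c,A \right)} = - \frac{1}{6}$ ($w{\left(c,A \right)} = \frac{-15 + 9}{25 + 11} = \frac{1}{36} \left(-6\right) = - \frac{1}{6}$)
$\left(w{\left(97,131 \right)} + \frac{1}{-14029 + \left(8093 - 15970\right)}\right) + M{\left(170 \right)} = \left(- \frac{1}{6} + \frac{1}{-14029 + \left(8093 - 15970\right)}\right) + \frac{170^{2}}{3} = \left(- \frac{1}{6} + \frac{1}{-14029 - 7877}\right) + \frac{1}{3} \cdot 28900 = \left(- \frac{1}{6} + \frac{1}{-21906}\right) + \frac{28900}{3} = \left(- \frac{1}{6} - \frac{1}{21906}\right) + \frac{28900}{3} = - \frac{1826}{10953} + \frac{28900}{3} = \frac{105512074}{10953}$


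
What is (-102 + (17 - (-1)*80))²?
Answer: 25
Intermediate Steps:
(-102 + (17 - (-1)*80))² = (-102 + (17 - 1*(-80)))² = (-102 + (17 + 80))² = (-102 + 97)² = (-5)² = 25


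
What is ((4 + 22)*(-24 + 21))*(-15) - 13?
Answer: 1157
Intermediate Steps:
((4 + 22)*(-24 + 21))*(-15) - 13 = (26*(-3))*(-15) - 13 = -78*(-15) - 13 = 1170 - 13 = 1157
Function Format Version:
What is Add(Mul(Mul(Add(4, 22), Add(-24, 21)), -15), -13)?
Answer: 1157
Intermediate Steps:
Add(Mul(Mul(Add(4, 22), Add(-24, 21)), -15), -13) = Add(Mul(Mul(26, -3), -15), -13) = Add(Mul(-78, -15), -13) = Add(1170, -13) = 1157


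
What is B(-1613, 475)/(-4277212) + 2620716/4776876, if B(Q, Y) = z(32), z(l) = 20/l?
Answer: 7472903292163/13621140899808 ≈ 0.54862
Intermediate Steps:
B(Q, Y) = 5/8 (B(Q, Y) = 20/32 = 20*(1/32) = 5/8)
B(-1613, 475)/(-4277212) + 2620716/4776876 = (5/8)/(-4277212) + 2620716/4776876 = (5/8)*(-1/4277212) + 2620716*(1/4776876) = -5/34217696 + 218393/398073 = 7472903292163/13621140899808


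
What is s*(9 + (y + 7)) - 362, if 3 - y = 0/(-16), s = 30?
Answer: 208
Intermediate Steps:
y = 3 (y = 3 - 0/(-16) = 3 - 0*(-1)/16 = 3 - 1*0 = 3 + 0 = 3)
s*(9 + (y + 7)) - 362 = 30*(9 + (3 + 7)) - 362 = 30*(9 + 10) - 362 = 30*19 - 362 = 570 - 362 = 208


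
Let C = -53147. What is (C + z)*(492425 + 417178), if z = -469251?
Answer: -475174787994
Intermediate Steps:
(C + z)*(492425 + 417178) = (-53147 - 469251)*(492425 + 417178) = -522398*909603 = -475174787994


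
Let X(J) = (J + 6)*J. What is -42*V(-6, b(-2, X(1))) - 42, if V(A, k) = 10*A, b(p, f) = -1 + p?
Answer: 2478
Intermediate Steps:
X(J) = J*(6 + J) (X(J) = (6 + J)*J = J*(6 + J))
-42*V(-6, b(-2, X(1))) - 42 = -420*(-6) - 42 = -42*(-60) - 42 = 2520 - 42 = 2478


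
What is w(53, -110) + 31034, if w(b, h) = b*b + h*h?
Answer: 45943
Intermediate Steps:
w(b, h) = b² + h²
w(53, -110) + 31034 = (53² + (-110)²) + 31034 = (2809 + 12100) + 31034 = 14909 + 31034 = 45943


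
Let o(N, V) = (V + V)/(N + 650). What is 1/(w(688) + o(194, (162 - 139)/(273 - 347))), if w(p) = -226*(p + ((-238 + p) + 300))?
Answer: -31228/10148725287 ≈ -3.0770e-6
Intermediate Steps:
w(p) = -14012 - 452*p (w(p) = -226*(p + (62 + p)) = -226*(62 + 2*p) = -14012 - 452*p)
o(N, V) = 2*V/(650 + N) (o(N, V) = (2*V)/(650 + N) = 2*V/(650 + N))
1/(w(688) + o(194, (162 - 139)/(273 - 347))) = 1/((-14012 - 452*688) + 2*((162 - 139)/(273 - 347))/(650 + 194)) = 1/((-14012 - 310976) + 2*(23/(-74))/844) = 1/(-324988 + 2*(23*(-1/74))*(1/844)) = 1/(-324988 + 2*(-23/74)*(1/844)) = 1/(-324988 - 23/31228) = 1/(-10148725287/31228) = -31228/10148725287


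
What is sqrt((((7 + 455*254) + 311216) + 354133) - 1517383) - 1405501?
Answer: -1405501 + I*sqrt(736457) ≈ -1.4055e+6 + 858.17*I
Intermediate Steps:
sqrt((((7 + 455*254) + 311216) + 354133) - 1517383) - 1405501 = sqrt((((7 + 115570) + 311216) + 354133) - 1517383) - 1405501 = sqrt(((115577 + 311216) + 354133) - 1517383) - 1405501 = sqrt((426793 + 354133) - 1517383) - 1405501 = sqrt(780926 - 1517383) - 1405501 = sqrt(-736457) - 1405501 = I*sqrt(736457) - 1405501 = -1405501 + I*sqrt(736457)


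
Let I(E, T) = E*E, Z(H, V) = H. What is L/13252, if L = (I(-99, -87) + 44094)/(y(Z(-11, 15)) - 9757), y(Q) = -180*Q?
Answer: -53895/103060804 ≈ -0.00052294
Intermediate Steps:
I(E, T) = E²
L = -53895/7777 (L = ((-99)² + 44094)/(-180*(-11) - 9757) = (9801 + 44094)/(1980 - 9757) = 53895/(-7777) = 53895*(-1/7777) = -53895/7777 ≈ -6.9301)
L/13252 = -53895/7777/13252 = -53895/7777*1/13252 = -53895/103060804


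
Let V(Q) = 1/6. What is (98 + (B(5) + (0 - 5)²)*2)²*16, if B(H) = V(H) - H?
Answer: 2755600/9 ≈ 3.0618e+5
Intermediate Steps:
V(Q) = ⅙
B(H) = ⅙ - H
(98 + (B(5) + (0 - 5)²)*2)²*16 = (98 + ((⅙ - 1*5) + (0 - 5)²)*2)²*16 = (98 + ((⅙ - 5) + (-5)²)*2)²*16 = (98 + (-29/6 + 25)*2)²*16 = (98 + (121/6)*2)²*16 = (98 + 121/3)²*16 = (415/3)²*16 = (172225/9)*16 = 2755600/9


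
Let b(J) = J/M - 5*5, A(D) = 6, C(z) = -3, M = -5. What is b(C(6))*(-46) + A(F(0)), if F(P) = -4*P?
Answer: 5642/5 ≈ 1128.4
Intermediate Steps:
b(J) = -25 - J/5 (b(J) = J/(-5) - 5*5 = J*(-1/5) - 25 = -J/5 - 25 = -25 - J/5)
b(C(6))*(-46) + A(F(0)) = (-25 - 1/5*(-3))*(-46) + 6 = (-25 + 3/5)*(-46) + 6 = -122/5*(-46) + 6 = 5612/5 + 6 = 5642/5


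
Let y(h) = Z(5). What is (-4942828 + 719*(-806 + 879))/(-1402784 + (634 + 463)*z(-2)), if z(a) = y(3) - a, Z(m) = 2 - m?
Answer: 4890341/1403881 ≈ 3.4834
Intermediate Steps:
y(h) = -3 (y(h) = 2 - 1*5 = 2 - 5 = -3)
z(a) = -3 - a
(-4942828 + 719*(-806 + 879))/(-1402784 + (634 + 463)*z(-2)) = (-4942828 + 719*(-806 + 879))/(-1402784 + (634 + 463)*(-3 - 1*(-2))) = (-4942828 + 719*73)/(-1402784 + 1097*(-3 + 2)) = (-4942828 + 52487)/(-1402784 + 1097*(-1)) = -4890341/(-1402784 - 1097) = -4890341/(-1403881) = -4890341*(-1/1403881) = 4890341/1403881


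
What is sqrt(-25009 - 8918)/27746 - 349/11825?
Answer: -349/11825 + I*sqrt(33927)/27746 ≈ -0.029514 + 0.0066385*I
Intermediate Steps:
sqrt(-25009 - 8918)/27746 - 349/11825 = sqrt(-33927)*(1/27746) - 349*1/11825 = (I*sqrt(33927))*(1/27746) - 349/11825 = I*sqrt(33927)/27746 - 349/11825 = -349/11825 + I*sqrt(33927)/27746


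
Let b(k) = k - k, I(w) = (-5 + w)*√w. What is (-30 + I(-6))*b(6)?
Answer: 0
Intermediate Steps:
I(w) = √w*(-5 + w)
b(k) = 0
(-30 + I(-6))*b(6) = (-30 + √(-6)*(-5 - 6))*0 = (-30 + (I*√6)*(-11))*0 = (-30 - 11*I*√6)*0 = 0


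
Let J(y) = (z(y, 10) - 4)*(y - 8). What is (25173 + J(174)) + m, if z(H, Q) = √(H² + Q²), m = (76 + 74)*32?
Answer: 29309 + 332*√7594 ≈ 58241.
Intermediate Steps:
m = 4800 (m = 150*32 = 4800)
J(y) = (-8 + y)*(-4 + √(100 + y²)) (J(y) = (√(y² + 10²) - 4)*(y - 8) = (√(y² + 100) - 4)*(-8 + y) = (√(100 + y²) - 4)*(-8 + y) = (-4 + √(100 + y²))*(-8 + y) = (-8 + y)*(-4 + √(100 + y²)))
(25173 + J(174)) + m = (25173 + (32 - 8*√(100 + 174²) - 4*174 + 174*√(100 + 174²))) + 4800 = (25173 + (32 - 8*√(100 + 30276) - 696 + 174*√(100 + 30276))) + 4800 = (25173 + (32 - 16*√7594 - 696 + 174*√30376)) + 4800 = (25173 + (32 - 16*√7594 - 696 + 174*(2*√7594))) + 4800 = (25173 + (32 - 16*√7594 - 696 + 348*√7594)) + 4800 = (25173 + (-664 + 332*√7594)) + 4800 = (24509 + 332*√7594) + 4800 = 29309 + 332*√7594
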